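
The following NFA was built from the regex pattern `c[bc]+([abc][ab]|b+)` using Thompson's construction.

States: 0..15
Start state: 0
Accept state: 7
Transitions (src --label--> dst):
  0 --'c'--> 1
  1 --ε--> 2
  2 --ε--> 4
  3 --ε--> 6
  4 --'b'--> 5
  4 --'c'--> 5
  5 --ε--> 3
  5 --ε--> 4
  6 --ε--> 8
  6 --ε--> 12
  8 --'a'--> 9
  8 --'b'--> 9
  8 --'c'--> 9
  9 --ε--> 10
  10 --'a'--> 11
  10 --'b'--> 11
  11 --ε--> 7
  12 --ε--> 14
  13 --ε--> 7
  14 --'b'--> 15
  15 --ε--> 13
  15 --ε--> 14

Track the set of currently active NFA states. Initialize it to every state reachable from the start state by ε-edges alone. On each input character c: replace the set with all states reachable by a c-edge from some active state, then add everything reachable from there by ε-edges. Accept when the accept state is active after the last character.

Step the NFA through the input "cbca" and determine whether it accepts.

S₀ = ε-closure({0}) = {0}
'c' @ 1: {1,2,4}
'b' @ 2: {3,4,5,6,8,12,14}
'c' @ 3: {3,4,5,6,8,9,10,12,14}
'a' @ 4: {7,9,10,11}  (accept∈set)
end set {7,9,10,11} — state 7 in

Answer: ACCEPT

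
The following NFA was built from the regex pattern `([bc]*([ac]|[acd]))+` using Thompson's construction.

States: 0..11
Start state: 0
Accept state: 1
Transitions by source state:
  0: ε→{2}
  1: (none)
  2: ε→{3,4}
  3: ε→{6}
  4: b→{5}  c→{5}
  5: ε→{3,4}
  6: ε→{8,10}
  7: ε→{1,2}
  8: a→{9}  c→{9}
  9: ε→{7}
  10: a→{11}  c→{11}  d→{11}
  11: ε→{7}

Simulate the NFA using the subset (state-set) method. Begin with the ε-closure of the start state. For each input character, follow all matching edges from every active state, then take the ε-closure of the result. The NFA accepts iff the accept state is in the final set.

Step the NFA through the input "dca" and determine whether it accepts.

initial (ε-close {0}): {0,2,3,4,6,8,10}
'd' @ 1: {1,2,3,4,6,7,8,10,11}  (accept∈set)
'c' @ 2: {1,2,3,4,5,6,7,8,9,10,11}  (accept∈set)
'a' @ 3: {1,2,3,4,6,7,8,9,10,11}  (accept∈set)
final: {1,2,3,4,6,7,8,9,10,11}; accept 1 in set

Answer: ACCEPT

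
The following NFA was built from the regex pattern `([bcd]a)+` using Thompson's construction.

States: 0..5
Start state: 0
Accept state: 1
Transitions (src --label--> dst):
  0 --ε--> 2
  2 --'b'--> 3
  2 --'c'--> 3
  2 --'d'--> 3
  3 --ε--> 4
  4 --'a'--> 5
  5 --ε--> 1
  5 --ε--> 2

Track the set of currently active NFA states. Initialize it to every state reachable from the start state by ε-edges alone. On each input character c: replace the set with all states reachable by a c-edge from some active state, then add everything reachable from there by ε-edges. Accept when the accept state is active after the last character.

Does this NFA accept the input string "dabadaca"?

initial (ε-close {0}): {0,2}
'd' @ 1: {3,4}
'a' @ 2: {1,2,5}  (accept∈set)
'b' @ 3: {3,4}
'a' @ 4: {1,2,5}  (accept∈set)
'd' @ 5: {3,4}
'a' @ 6: {1,2,5}  (accept∈set)
'c' @ 7: {3,4}
'a' @ 8: {1,2,5}  (accept∈set)
final: {1,2,5}; accept 1 in set

Answer: ACCEPT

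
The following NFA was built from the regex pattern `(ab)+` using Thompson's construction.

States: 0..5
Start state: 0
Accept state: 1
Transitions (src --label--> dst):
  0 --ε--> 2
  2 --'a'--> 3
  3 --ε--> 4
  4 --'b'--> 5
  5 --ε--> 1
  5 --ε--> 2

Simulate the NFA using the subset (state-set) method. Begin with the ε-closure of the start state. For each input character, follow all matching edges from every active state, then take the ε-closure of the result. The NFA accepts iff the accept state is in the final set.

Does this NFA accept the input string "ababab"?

initial (ε-close {0}): {0,2}
'a' @ 1: {3,4}
'b' @ 2: {1,2,5}  [accepting]
'a' @ 3: {3,4}
'b' @ 4: {1,2,5}  [accepting]
'a' @ 5: {3,4}
'b' @ 6: {1,2,5}  [accepting]
end set {1,2,5} — state 1 in

Answer: ACCEPT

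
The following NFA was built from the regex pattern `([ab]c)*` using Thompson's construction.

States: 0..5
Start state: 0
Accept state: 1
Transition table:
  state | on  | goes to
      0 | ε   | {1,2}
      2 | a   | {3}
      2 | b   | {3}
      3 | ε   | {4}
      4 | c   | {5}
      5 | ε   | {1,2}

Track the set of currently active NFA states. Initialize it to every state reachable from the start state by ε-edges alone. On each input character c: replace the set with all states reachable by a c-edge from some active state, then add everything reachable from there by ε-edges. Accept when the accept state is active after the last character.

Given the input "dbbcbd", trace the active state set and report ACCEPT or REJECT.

Answer: REJECT

Derivation:
start: ε-closure({0}) = {0,1,2}
'd' @ 1: {}  — state set empty
rest 'bbcbd' ignored (set empty)
after full input: {}  (accept=1 not in)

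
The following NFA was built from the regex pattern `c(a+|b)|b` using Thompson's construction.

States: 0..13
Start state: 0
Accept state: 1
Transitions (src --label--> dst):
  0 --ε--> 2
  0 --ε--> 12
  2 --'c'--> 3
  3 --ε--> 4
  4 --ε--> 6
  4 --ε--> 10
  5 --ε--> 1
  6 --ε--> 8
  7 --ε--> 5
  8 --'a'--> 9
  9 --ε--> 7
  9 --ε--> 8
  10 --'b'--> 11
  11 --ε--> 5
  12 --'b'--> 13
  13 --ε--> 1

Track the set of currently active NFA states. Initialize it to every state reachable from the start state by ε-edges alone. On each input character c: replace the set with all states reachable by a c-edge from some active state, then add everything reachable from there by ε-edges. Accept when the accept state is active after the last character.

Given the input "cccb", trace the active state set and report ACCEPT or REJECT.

start: ε-closure({0}) = {0,2,12}
'c' @ 1: {3,4,6,8,10}
'c' @ 2: {}  — state set empty
rest 'cb' ignored (set empty)
end set {} — state 1 not in

Answer: REJECT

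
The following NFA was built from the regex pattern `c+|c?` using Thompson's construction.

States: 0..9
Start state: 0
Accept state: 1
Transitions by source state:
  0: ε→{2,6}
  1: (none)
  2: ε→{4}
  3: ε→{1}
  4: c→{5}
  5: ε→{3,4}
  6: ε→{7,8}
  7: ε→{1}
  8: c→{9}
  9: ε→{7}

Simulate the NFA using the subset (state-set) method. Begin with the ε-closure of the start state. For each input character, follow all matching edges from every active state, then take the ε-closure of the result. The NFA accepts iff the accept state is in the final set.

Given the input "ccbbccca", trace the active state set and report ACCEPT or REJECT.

S₀ = ε-closure({0}) = {0,1,2,4,6,7,8}
'c' @ 1: {1,3,4,5,7,9}  [accepting]
'c' @ 2: {1,3,4,5}  [accepting]
'b' @ 3: {}  — no active states
rest 'bccca' ignored (set empty)
after full input: {}  (accept=1 not in)

Answer: REJECT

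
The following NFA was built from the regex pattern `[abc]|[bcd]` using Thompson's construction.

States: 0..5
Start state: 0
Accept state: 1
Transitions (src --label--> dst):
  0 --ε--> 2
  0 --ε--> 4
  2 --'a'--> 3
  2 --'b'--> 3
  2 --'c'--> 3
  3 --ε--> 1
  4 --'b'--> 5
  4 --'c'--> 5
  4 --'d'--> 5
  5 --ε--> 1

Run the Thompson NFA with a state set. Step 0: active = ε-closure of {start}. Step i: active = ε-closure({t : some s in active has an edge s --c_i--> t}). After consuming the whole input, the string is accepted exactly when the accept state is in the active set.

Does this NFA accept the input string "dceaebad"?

Answer: REJECT

Trace:
initial (ε-close {0}): {0,2,4}
'd' @ 1: {1,5}  (accept∈set)
'c' @ 2: {}  — dead — no transitions
rest 'eaebad' ignored (set empty)
end set {} — state 1 not in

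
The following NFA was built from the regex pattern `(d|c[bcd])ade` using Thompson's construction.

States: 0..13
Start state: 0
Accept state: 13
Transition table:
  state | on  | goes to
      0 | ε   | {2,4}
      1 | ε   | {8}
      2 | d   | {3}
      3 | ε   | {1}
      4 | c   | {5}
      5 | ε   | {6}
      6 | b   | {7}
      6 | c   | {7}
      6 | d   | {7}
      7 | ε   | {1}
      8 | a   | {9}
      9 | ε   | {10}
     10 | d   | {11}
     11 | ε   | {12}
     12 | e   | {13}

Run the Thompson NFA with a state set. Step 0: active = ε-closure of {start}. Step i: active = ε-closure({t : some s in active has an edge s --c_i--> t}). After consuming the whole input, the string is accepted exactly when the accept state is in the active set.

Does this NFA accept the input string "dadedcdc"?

Answer: REJECT

Trace:
S₀ = ε-closure({0}) = {0,2,4}
'd' @ 1: {1,3,8}
'a' @ 2: {9,10}
'd' @ 3: {11,12}
'e' @ 4: {13}  (accept∈set)
'd' @ 5: {}  — dead — no transitions
rest 'cdc' ignored (set empty)
final: {}; accept 13 not in set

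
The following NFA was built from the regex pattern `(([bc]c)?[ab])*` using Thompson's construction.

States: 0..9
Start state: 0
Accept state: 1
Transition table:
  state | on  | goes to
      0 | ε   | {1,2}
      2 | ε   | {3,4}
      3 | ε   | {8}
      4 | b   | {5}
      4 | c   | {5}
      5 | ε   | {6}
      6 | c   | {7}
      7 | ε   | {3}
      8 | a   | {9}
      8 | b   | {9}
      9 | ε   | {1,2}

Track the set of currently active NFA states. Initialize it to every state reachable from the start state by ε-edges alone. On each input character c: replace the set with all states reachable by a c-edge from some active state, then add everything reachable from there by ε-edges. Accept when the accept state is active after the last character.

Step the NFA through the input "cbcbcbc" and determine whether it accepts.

initial (ε-close {0}): {0,1,2,3,4,8}
'c' @ 1: {5,6}
'b' @ 2: {}  — state set empty
rest 'cbcbc' ignored (set empty)
end set {} — state 1 not in

Answer: REJECT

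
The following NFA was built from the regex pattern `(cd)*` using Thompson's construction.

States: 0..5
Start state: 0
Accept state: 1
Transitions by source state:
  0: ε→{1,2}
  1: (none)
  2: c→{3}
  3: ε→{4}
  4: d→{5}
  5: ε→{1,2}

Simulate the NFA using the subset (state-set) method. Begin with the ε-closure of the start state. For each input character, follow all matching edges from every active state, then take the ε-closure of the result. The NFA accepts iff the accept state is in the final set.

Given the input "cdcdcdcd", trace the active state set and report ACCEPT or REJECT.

initial (ε-close {0}): {0,1,2}
'c' @ 1: {3,4}
'd' @ 2: {1,2,5}  [accepting]
'c' @ 3: {3,4}
'd' @ 4: {1,2,5}  [accepting]
'c' @ 5: {3,4}
'd' @ 6: {1,2,5}  [accepting]
'c' @ 7: {3,4}
'd' @ 8: {1,2,5}  [accepting]
final: {1,2,5}; accept 1 in set

Answer: ACCEPT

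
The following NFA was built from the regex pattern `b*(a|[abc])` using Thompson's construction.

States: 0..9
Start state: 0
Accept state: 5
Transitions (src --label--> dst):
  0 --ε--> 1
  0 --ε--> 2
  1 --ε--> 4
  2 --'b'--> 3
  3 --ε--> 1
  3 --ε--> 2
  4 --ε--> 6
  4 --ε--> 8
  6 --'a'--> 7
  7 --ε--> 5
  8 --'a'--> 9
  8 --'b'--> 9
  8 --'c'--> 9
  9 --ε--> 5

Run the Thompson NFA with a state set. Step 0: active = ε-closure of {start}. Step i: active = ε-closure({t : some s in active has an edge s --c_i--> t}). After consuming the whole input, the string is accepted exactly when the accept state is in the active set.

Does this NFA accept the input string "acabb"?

Answer: REJECT

Derivation:
start: ε-closure({0}) = {0,1,2,4,6,8}
'a' @ 1: {5,7,9}  ✓accept
'c' @ 2: {}  — state set empty
rest 'abb' ignored (set empty)
end set {} — state 5 not in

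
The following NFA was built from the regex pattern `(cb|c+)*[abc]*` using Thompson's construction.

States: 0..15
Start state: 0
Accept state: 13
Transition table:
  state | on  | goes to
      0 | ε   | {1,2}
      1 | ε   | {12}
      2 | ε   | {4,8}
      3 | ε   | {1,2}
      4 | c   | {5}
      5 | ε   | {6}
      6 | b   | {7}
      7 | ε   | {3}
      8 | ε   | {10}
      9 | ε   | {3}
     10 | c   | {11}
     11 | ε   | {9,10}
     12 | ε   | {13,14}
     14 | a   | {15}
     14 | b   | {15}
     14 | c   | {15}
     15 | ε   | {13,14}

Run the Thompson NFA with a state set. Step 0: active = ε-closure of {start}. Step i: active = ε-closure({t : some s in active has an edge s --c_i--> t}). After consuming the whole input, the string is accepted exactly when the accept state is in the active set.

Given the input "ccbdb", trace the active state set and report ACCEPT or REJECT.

Answer: REJECT

Derivation:
initial (ε-close {0}): {0,1,2,4,8,10,12,13,14}
'c' @ 1: {1,2,3,4,5,6,8,9,10,11,12,13,14,15}  ✓accept
'c' @ 2: {1,2,3,4,5,6,8,9,10,11,12,13,14,15}  ✓accept
'b' @ 3: {1,2,3,4,7,8,10,12,13,14,15}  ✓accept
'd' @ 4: {}  — state set empty
rest 'b' ignored (set empty)
final: {}; accept 13 not in set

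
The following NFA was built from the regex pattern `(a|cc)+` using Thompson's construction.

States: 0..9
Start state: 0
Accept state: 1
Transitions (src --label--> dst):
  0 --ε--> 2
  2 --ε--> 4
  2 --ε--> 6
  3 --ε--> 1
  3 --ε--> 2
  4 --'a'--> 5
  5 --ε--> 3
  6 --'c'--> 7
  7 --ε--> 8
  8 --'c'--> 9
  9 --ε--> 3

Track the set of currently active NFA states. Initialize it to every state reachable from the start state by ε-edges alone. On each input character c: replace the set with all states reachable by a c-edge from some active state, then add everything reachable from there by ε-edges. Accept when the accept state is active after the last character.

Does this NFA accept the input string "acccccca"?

S₀ = ε-closure({0}) = {0,2,4,6}
'a' @ 1: {1,2,3,4,5,6}  [accepting]
'c' @ 2: {7,8}
'c' @ 3: {1,2,3,4,6,9}  [accepting]
'c' @ 4: {7,8}
'c' @ 5: {1,2,3,4,6,9}  [accepting]
'c' @ 6: {7,8}
'c' @ 7: {1,2,3,4,6,9}  [accepting]
'a' @ 8: {1,2,3,4,5,6}  [accepting]
after full input: {1,2,3,4,5,6}  (accept=1 in)

Answer: ACCEPT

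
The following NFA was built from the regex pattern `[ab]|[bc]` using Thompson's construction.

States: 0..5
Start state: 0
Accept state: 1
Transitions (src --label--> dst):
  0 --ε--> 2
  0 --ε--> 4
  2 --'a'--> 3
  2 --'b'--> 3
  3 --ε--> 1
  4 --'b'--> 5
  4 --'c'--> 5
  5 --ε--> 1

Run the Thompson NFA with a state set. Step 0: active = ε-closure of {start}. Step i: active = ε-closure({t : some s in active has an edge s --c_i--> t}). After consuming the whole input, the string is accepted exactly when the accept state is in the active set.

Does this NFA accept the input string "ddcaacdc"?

initial (ε-close {0}): {0,2,4}
'd' @ 1: {}  — dead — no transitions
rest 'dcaacdc' ignored (set empty)
end set {} — state 1 not in

Answer: REJECT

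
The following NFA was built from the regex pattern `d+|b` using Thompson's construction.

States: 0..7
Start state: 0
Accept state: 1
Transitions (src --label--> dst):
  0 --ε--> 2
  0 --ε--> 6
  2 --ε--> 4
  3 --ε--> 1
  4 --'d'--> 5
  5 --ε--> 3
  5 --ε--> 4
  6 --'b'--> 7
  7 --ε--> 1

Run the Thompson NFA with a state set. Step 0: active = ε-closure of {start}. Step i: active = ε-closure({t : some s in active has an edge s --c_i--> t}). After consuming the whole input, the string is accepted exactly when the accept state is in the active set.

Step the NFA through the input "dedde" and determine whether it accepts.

Answer: REJECT

Steps:
initial (ε-close {0}): {0,2,4,6}
'd' @ 1: {1,3,4,5}  ✓accept
'e' @ 2: {}  — dead — no transitions
rest 'dde' ignored (set empty)
end set {} — state 1 not in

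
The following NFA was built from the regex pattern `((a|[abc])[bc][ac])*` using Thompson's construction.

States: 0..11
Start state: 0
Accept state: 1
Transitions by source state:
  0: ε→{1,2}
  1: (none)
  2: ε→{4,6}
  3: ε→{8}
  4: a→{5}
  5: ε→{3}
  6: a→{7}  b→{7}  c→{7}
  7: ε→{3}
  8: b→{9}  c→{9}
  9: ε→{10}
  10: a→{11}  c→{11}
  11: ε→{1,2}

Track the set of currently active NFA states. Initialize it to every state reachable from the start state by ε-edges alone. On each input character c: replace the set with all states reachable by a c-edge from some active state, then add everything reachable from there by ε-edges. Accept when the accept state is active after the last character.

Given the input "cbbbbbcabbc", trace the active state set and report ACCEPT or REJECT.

Answer: REJECT

Steps:
initial (ε-close {0}): {0,1,2,4,6}
'c' @ 1: {3,7,8}
'b' @ 2: {9,10}
'b' @ 3: {}  — state set empty
rest 'bbbcabbc' ignored (set empty)
final: {}; accept 1 not in set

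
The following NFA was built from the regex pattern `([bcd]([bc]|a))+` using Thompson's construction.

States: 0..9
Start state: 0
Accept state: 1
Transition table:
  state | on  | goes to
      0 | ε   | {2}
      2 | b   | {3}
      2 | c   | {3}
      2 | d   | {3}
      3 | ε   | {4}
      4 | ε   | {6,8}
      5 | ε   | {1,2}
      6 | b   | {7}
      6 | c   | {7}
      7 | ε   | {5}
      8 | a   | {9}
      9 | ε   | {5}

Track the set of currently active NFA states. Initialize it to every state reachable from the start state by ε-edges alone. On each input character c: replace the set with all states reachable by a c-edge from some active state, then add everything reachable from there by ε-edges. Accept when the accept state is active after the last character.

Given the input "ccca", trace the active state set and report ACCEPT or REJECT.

Answer: ACCEPT

Steps:
S₀ = ε-closure({0}) = {0,2}
'c' @ 1: {3,4,6,8}
'c' @ 2: {1,2,5,7}  ✓accept
'c' @ 3: {3,4,6,8}
'a' @ 4: {1,2,5,9}  ✓accept
end set {1,2,5,9} — state 1 in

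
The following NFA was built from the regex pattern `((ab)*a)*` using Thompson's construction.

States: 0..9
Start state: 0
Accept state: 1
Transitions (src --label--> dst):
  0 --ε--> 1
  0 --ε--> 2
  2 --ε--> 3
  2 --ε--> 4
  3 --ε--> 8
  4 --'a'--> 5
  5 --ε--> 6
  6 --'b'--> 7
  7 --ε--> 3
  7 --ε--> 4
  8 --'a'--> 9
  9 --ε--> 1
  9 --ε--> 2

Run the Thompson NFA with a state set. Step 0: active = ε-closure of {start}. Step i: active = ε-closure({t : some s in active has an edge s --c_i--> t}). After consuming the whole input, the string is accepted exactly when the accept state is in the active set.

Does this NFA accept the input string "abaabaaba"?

S₀ = ε-closure({0}) = {0,1,2,3,4,8}
'a' @ 1: {1,2,3,4,5,6,8,9}  ✓accept
'b' @ 2: {3,4,7,8}
'a' @ 3: {1,2,3,4,5,6,8,9}  ✓accept
'a' @ 4: {1,2,3,4,5,6,8,9}  ✓accept
'b' @ 5: {3,4,7,8}
'a' @ 6: {1,2,3,4,5,6,8,9}  ✓accept
'a' @ 7: {1,2,3,4,5,6,8,9}  ✓accept
'b' @ 8: {3,4,7,8}
'a' @ 9: {1,2,3,4,5,6,8,9}  ✓accept
end set {1,2,3,4,5,6,8,9} — state 1 in

Answer: ACCEPT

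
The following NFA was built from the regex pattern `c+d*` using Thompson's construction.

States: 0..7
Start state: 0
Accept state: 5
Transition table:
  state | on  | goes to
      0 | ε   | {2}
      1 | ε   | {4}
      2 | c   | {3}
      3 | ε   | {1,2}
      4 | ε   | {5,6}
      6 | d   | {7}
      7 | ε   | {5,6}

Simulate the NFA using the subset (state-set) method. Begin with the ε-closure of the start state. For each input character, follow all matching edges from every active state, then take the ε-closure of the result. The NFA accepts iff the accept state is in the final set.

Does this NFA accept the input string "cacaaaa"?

Answer: REJECT

Steps:
start: ε-closure({0}) = {0,2}
'c' @ 1: {1,2,3,4,5,6}  (accept∈set)
'a' @ 2: {}  — no active states
rest 'caaaa' ignored (set empty)
end set {} — state 5 not in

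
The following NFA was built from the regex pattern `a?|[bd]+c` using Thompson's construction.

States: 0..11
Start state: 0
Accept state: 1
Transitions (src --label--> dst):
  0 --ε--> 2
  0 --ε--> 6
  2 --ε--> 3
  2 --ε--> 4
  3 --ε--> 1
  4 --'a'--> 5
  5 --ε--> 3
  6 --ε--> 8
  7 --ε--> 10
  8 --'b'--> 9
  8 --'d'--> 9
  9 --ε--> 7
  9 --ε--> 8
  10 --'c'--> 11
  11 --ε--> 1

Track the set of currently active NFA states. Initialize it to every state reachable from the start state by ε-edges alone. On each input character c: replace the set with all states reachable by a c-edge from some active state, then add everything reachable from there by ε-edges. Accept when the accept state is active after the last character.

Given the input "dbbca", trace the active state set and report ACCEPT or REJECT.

initial (ε-close {0}): {0,1,2,3,4,6,8}
'd' @ 1: {7,8,9,10}
'b' @ 2: {7,8,9,10}
'b' @ 3: {7,8,9,10}
'c' @ 4: {1,11}  ✓accept
'a' @ 5: {}  — state set empty
end set {} — state 1 not in

Answer: REJECT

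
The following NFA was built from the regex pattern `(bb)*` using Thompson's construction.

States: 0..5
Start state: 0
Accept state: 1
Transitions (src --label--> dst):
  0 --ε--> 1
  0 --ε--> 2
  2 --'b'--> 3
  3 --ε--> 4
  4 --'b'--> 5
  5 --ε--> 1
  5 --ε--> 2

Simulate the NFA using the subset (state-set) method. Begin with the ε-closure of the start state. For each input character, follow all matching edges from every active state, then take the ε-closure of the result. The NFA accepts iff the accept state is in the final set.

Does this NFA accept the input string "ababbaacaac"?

initial (ε-close {0}): {0,1,2}
'a' @ 1: {}  — dead — no transitions
rest 'babbaacaac' ignored (set empty)
after full input: {}  (accept=1 not in)

Answer: REJECT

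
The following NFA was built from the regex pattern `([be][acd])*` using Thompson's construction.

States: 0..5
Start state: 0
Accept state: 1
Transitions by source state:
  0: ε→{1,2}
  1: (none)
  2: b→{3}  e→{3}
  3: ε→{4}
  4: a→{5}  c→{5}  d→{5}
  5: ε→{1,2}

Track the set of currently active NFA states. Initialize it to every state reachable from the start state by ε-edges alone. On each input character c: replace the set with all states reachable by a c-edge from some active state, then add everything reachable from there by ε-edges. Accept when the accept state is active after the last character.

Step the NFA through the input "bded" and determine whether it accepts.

Answer: ACCEPT

Steps:
S₀ = ε-closure({0}) = {0,1,2}
'b' @ 1: {3,4}
'd' @ 2: {1,2,5}  (accept∈set)
'e' @ 3: {3,4}
'd' @ 4: {1,2,5}  (accept∈set)
final: {1,2,5}; accept 1 in set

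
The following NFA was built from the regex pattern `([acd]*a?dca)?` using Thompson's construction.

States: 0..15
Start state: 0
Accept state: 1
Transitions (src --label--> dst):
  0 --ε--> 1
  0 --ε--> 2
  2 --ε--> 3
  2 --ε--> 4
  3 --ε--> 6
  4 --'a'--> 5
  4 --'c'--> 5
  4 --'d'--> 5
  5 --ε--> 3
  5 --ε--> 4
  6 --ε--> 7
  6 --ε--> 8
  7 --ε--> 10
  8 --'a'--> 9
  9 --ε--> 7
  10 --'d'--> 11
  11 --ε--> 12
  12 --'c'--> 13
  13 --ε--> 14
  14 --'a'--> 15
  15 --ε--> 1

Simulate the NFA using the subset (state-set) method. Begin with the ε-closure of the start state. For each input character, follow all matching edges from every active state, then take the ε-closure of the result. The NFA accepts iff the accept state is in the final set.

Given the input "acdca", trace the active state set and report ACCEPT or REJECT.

Answer: ACCEPT

Trace:
start: ε-closure({0}) = {0,1,2,3,4,6,7,8,10}
'a' @ 1: {3,4,5,6,7,8,9,10}
'c' @ 2: {3,4,5,6,7,8,10}
'd' @ 3: {3,4,5,6,7,8,10,11,12}
'c' @ 4: {3,4,5,6,7,8,10,13,14}
'a' @ 5: {1,3,4,5,6,7,8,9,10,15}  ✓accept
end set {1,3,4,5,6,7,8,9,10,15} — state 1 in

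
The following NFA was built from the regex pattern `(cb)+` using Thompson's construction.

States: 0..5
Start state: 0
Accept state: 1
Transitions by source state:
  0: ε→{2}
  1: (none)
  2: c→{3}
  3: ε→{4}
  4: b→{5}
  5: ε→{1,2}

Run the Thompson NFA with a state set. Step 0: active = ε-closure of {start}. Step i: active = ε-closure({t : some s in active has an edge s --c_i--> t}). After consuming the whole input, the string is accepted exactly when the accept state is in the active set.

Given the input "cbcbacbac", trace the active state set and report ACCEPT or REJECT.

S₀ = ε-closure({0}) = {0,2}
'c' @ 1: {3,4}
'b' @ 2: {1,2,5}  ✓accept
'c' @ 3: {3,4}
'b' @ 4: {1,2,5}  ✓accept
'a' @ 5: {}  — no active states
rest 'cbac' ignored (set empty)
after full input: {}  (accept=1 not in)

Answer: REJECT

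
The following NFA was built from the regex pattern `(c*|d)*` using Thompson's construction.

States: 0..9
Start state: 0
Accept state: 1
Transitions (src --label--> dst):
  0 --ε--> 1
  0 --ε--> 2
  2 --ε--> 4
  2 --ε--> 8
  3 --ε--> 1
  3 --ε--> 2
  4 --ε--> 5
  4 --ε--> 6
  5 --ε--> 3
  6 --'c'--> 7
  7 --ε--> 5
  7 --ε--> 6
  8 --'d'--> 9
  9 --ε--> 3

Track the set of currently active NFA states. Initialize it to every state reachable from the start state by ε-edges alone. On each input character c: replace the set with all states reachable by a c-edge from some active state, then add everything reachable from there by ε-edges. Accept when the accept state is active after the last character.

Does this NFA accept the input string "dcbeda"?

Answer: REJECT

Trace:
initial (ε-close {0}): {0,1,2,3,4,5,6,8}
'd' @ 1: {1,2,3,4,5,6,8,9}  (accept∈set)
'c' @ 2: {1,2,3,4,5,6,7,8}  (accept∈set)
'b' @ 3: {}  — state set empty
rest 'eda' ignored (set empty)
after full input: {}  (accept=1 not in)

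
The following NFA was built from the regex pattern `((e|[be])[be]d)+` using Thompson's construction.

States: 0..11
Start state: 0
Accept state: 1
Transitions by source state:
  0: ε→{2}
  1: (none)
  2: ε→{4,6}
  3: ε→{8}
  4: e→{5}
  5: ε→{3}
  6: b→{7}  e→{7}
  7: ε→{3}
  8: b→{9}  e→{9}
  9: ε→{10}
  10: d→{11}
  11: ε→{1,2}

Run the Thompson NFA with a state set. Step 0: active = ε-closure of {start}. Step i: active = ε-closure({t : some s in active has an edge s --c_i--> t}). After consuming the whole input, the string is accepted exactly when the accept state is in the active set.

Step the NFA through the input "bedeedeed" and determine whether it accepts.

initial (ε-close {0}): {0,2,4,6}
'b' @ 1: {3,7,8}
'e' @ 2: {9,10}
'd' @ 3: {1,2,4,6,11}  ✓accept
'e' @ 4: {3,5,7,8}
'e' @ 5: {9,10}
'd' @ 6: {1,2,4,6,11}  ✓accept
'e' @ 7: {3,5,7,8}
'e' @ 8: {9,10}
'd' @ 9: {1,2,4,6,11}  ✓accept
end set {1,2,4,6,11} — state 1 in

Answer: ACCEPT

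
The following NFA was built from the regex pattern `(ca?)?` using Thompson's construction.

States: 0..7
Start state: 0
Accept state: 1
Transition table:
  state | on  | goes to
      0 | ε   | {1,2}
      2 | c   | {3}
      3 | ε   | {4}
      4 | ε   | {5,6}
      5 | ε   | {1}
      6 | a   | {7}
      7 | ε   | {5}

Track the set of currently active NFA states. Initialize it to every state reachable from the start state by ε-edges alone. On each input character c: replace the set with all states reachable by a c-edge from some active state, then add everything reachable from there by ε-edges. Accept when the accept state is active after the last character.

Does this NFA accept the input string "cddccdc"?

Answer: REJECT

Steps:
S₀ = ε-closure({0}) = {0,1,2}
'c' @ 1: {1,3,4,5,6}  ✓accept
'd' @ 2: {}  — dead — no transitions
rest 'dccdc' ignored (set empty)
final: {}; accept 1 not in set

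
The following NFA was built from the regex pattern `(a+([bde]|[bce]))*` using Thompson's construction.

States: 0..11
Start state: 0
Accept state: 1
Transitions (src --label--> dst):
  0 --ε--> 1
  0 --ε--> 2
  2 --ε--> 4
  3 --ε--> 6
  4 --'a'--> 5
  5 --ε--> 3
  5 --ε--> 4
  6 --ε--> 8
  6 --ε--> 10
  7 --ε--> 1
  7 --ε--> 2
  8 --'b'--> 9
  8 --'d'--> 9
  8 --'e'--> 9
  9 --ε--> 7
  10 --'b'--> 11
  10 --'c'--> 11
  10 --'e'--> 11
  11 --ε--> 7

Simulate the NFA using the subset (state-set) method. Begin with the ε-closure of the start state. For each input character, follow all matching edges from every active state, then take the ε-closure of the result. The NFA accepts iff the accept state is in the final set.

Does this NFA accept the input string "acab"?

initial (ε-close {0}): {0,1,2,4}
'a' @ 1: {3,4,5,6,8,10}
'c' @ 2: {1,2,4,7,11}  [accepting]
'a' @ 3: {3,4,5,6,8,10}
'b' @ 4: {1,2,4,7,9,11}  [accepting]
final: {1,2,4,7,9,11}; accept 1 in set

Answer: ACCEPT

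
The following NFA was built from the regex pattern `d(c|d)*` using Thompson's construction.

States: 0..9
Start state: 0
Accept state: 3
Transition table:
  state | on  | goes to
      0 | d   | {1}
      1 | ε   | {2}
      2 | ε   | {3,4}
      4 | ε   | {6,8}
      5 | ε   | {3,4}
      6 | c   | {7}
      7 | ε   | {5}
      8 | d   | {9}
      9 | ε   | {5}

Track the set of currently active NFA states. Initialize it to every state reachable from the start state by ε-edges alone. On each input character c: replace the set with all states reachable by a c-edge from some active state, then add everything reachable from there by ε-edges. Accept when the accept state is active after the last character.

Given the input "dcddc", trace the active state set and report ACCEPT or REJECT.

Answer: ACCEPT

Steps:
S₀ = ε-closure({0}) = {0}
'd' @ 1: {1,2,3,4,6,8}  [accepting]
'c' @ 2: {3,4,5,6,7,8}  [accepting]
'd' @ 3: {3,4,5,6,8,9}  [accepting]
'd' @ 4: {3,4,5,6,8,9}  [accepting]
'c' @ 5: {3,4,5,6,7,8}  [accepting]
end set {3,4,5,6,7,8} — state 3 in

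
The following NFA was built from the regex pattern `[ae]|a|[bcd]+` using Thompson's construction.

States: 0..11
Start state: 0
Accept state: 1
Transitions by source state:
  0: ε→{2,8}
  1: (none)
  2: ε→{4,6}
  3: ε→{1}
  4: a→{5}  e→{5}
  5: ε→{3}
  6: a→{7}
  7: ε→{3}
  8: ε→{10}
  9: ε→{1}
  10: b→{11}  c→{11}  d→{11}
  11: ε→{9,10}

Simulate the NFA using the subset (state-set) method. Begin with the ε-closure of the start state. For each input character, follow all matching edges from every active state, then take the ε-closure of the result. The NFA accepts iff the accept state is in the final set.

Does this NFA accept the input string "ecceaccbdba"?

Answer: REJECT

Trace:
initial (ε-close {0}): {0,2,4,6,8,10}
'e' @ 1: {1,3,5}  (accept∈set)
'c' @ 2: {}  — no active states
rest 'ceaccbdba' ignored (set empty)
final: {}; accept 1 not in set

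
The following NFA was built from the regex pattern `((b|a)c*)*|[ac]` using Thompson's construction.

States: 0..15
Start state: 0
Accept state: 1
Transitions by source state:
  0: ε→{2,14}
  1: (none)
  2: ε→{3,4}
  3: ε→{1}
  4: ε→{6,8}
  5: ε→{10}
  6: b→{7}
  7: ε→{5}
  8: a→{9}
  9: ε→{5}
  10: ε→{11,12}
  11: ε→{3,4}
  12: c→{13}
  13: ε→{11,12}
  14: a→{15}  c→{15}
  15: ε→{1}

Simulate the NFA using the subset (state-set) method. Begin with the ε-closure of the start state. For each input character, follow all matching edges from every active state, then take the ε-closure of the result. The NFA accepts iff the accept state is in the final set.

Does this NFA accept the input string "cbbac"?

S₀ = ε-closure({0}) = {0,1,2,3,4,6,8,14}
'c' @ 1: {1,15}  [accepting]
'b' @ 2: {}  — dead — no transitions
rest 'bac' ignored (set empty)
final: {}; accept 1 not in set

Answer: REJECT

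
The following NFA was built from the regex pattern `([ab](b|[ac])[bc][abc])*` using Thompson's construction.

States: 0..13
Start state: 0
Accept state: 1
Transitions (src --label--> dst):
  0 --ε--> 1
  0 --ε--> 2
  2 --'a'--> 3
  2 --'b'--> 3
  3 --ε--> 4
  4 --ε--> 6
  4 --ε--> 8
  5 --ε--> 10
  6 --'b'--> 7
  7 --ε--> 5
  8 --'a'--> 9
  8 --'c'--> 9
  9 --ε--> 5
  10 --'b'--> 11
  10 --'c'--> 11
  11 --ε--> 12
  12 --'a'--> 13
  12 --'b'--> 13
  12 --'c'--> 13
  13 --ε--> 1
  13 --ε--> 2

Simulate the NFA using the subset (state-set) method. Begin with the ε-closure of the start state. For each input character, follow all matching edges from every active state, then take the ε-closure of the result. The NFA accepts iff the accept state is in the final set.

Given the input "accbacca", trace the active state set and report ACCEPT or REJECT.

Answer: ACCEPT

Derivation:
initial (ε-close {0}): {0,1,2}
'a' @ 1: {3,4,6,8}
'c' @ 2: {5,9,10}
'c' @ 3: {11,12}
'b' @ 4: {1,2,13}  [accepting]
'a' @ 5: {3,4,6,8}
'c' @ 6: {5,9,10}
'c' @ 7: {11,12}
'a' @ 8: {1,2,13}  [accepting]
end set {1,2,13} — state 1 in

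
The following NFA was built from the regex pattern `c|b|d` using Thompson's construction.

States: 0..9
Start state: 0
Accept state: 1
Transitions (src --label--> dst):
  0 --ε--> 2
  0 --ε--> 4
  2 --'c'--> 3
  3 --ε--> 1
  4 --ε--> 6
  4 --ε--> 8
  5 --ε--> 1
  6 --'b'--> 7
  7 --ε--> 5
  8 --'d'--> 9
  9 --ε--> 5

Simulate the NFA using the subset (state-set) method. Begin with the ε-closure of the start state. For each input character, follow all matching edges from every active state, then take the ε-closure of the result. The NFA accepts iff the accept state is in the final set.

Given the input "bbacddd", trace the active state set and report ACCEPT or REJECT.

start: ε-closure({0}) = {0,2,4,6,8}
'b' @ 1: {1,5,7}  [accepting]
'b' @ 2: {}  — dead — no transitions
rest 'acddd' ignored (set empty)
final: {}; accept 1 not in set

Answer: REJECT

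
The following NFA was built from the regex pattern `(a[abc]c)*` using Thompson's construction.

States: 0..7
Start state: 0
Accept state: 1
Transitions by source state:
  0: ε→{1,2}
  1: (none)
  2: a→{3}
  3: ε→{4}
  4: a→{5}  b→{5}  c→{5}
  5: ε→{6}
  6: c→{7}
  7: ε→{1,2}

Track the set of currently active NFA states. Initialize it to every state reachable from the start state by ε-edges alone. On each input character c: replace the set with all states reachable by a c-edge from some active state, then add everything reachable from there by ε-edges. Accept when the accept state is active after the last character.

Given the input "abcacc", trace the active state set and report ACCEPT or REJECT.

Answer: ACCEPT

Derivation:
initial (ε-close {0}): {0,1,2}
'a' @ 1: {3,4}
'b' @ 2: {5,6}
'c' @ 3: {1,2,7}  [accepting]
'a' @ 4: {3,4}
'c' @ 5: {5,6}
'c' @ 6: {1,2,7}  [accepting]
end set {1,2,7} — state 1 in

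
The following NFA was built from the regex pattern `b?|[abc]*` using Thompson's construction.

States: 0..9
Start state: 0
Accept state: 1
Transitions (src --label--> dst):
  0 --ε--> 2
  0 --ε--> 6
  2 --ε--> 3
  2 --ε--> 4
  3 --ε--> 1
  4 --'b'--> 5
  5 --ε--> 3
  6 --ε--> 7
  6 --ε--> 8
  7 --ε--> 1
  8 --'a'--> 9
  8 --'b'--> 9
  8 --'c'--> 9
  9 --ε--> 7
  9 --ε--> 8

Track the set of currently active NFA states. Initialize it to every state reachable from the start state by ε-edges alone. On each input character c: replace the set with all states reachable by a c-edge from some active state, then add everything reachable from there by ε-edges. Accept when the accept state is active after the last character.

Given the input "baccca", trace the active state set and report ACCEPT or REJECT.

start: ε-closure({0}) = {0,1,2,3,4,6,7,8}
'b' @ 1: {1,3,5,7,8,9}  ✓accept
'a' @ 2: {1,7,8,9}  ✓accept
'c' @ 3: {1,7,8,9}  ✓accept
'c' @ 4: {1,7,8,9}  ✓accept
'c' @ 5: {1,7,8,9}  ✓accept
'a' @ 6: {1,7,8,9}  ✓accept
after full input: {1,7,8,9}  (accept=1 in)

Answer: ACCEPT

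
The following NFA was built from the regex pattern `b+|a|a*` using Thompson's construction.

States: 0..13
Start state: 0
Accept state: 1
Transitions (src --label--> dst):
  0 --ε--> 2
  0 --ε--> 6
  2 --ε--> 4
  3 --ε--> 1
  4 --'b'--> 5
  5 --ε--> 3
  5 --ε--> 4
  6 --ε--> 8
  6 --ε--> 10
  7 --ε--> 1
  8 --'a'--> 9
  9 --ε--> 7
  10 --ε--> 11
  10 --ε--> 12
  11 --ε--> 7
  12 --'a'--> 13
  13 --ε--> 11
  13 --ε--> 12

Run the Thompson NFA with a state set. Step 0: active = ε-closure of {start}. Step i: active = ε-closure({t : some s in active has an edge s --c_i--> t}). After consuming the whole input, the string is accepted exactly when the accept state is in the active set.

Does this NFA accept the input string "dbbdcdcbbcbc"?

Answer: REJECT

Derivation:
initial (ε-close {0}): {0,1,2,4,6,7,8,10,11,12}
'd' @ 1: {}  — dead — no transitions
rest 'bbdcdcbbcbc' ignored (set empty)
final: {}; accept 1 not in set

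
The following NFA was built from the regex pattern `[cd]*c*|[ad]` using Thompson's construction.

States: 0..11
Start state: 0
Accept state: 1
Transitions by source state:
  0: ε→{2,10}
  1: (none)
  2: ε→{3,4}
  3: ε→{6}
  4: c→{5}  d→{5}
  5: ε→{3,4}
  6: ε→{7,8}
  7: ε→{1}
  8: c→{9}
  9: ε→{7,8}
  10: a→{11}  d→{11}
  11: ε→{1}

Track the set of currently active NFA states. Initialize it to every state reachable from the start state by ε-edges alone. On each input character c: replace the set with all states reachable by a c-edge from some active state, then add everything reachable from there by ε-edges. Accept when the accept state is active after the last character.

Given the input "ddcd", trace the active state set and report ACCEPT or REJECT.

Answer: ACCEPT

Derivation:
initial (ε-close {0}): {0,1,2,3,4,6,7,8,10}
'd' @ 1: {1,3,4,5,6,7,8,11}  [accepting]
'd' @ 2: {1,3,4,5,6,7,8}  [accepting]
'c' @ 3: {1,3,4,5,6,7,8,9}  [accepting]
'd' @ 4: {1,3,4,5,6,7,8}  [accepting]
after full input: {1,3,4,5,6,7,8}  (accept=1 in)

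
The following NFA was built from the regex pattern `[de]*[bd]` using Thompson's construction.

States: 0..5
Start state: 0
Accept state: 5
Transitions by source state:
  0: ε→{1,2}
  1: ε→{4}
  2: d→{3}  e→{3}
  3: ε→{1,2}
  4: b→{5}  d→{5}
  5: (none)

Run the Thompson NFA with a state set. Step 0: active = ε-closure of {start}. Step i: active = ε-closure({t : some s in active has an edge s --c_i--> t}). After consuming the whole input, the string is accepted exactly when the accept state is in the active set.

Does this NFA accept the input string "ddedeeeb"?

S₀ = ε-closure({0}) = {0,1,2,4}
'd' @ 1: {1,2,3,4,5}  (accept∈set)
'd' @ 2: {1,2,3,4,5}  (accept∈set)
'e' @ 3: {1,2,3,4}
'd' @ 4: {1,2,3,4,5}  (accept∈set)
'e' @ 5: {1,2,3,4}
'e' @ 6: {1,2,3,4}
'e' @ 7: {1,2,3,4}
'b' @ 8: {5}  (accept∈set)
end set {5} — state 5 in

Answer: ACCEPT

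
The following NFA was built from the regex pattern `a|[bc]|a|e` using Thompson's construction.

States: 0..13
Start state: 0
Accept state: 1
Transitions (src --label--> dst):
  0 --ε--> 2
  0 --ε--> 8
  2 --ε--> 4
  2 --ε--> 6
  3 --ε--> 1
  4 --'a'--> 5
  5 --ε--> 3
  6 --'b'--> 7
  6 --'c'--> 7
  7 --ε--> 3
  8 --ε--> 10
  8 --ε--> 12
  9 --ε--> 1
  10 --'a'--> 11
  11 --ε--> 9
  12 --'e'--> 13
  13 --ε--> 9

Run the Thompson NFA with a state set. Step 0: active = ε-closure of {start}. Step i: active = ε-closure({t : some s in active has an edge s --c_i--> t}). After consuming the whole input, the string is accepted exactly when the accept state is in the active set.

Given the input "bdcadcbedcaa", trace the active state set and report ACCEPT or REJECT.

S₀ = ε-closure({0}) = {0,2,4,6,8,10,12}
'b' @ 1: {1,3,7}  ✓accept
'd' @ 2: {}  — no active states
rest 'cadcbedcaa' ignored (set empty)
after full input: {}  (accept=1 not in)

Answer: REJECT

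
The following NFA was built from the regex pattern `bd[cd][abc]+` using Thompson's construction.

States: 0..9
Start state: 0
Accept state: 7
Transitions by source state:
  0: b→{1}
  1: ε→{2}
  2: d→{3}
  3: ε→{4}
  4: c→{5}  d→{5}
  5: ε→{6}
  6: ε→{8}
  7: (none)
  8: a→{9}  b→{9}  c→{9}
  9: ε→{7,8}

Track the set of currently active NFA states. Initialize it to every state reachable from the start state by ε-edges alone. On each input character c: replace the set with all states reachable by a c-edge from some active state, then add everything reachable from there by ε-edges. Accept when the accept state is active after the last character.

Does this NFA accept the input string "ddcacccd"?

Answer: REJECT

Trace:
S₀ = ε-closure({0}) = {0}
'd' @ 1: {}  — state set empty
rest 'dcacccd' ignored (set empty)
final: {}; accept 7 not in set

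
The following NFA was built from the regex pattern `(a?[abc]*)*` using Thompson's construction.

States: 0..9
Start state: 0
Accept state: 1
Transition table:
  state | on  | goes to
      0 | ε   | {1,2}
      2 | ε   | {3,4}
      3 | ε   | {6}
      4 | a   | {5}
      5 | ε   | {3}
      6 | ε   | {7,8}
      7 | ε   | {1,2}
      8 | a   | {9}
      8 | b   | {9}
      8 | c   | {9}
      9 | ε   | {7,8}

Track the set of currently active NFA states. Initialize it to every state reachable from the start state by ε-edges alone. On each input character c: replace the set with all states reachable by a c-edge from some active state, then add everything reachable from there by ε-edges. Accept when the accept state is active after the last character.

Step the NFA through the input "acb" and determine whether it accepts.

Answer: ACCEPT

Derivation:
start: ε-closure({0}) = {0,1,2,3,4,6,7,8}
'a' @ 1: {1,2,3,4,5,6,7,8,9}  ✓accept
'c' @ 2: {1,2,3,4,6,7,8,9}  ✓accept
'b' @ 3: {1,2,3,4,6,7,8,9}  ✓accept
after full input: {1,2,3,4,6,7,8,9}  (accept=1 in)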